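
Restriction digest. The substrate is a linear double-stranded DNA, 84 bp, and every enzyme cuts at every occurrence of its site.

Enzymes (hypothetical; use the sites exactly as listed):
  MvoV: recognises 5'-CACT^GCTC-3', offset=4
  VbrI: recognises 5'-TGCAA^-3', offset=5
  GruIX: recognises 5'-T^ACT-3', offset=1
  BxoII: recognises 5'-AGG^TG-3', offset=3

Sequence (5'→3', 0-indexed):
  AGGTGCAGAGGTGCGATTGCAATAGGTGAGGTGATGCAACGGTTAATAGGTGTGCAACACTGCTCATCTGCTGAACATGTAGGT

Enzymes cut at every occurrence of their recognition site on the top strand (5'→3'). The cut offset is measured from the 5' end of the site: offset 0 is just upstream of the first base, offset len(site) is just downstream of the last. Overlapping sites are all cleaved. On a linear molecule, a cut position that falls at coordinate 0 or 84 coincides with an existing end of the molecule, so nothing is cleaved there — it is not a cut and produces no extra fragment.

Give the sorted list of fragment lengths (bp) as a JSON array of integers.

Scan for sites:
  MvoV CACTGCTC/4: at [57] ⇒ [61]
  VbrI TGCAA/5: at [17, 34, 52] ⇒ [22, 39, 57]
  GruIX (TACT, off=1): no sites
  BxoII AGGTG/3: at [0, 8, 23, 28, 47] ⇒ [3, 11, 26, 31, 50]

Pooled cuts: [3, 11, 22, 26, 31, 39, 50, 57, 61]

Fragments:
  [0,3): 3 bp
  [3,11): 8 bp
  [11,22): 11 bp
  [22,26): 4 bp
  [26,31): 5 bp
  [31,39): 8 bp
  [39,50): 11 bp
  [50,57): 7 bp
  [57,61): 4 bp
  [61,84): 23 bp

[3,4,4,5,7,8,8,11,11,23]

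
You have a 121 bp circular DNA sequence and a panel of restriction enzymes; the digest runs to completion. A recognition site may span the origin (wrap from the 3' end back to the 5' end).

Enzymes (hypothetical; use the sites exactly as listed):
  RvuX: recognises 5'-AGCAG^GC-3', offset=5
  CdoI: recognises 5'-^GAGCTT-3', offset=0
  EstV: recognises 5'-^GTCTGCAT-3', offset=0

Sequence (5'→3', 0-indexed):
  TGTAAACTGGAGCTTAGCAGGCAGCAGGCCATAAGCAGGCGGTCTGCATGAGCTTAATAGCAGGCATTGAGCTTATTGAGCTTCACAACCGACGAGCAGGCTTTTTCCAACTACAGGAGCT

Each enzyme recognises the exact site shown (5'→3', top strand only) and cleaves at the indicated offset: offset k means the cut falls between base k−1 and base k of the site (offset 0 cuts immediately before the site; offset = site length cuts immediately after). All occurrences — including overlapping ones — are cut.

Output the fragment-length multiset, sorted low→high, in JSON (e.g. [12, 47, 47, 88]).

Scan for sites:
  RvuX (AGCAGGC, off=5): starts [15, 22, 33, 58, 94] → cuts [20, 27, 38, 63, 99]
  CdoI (GAGCTT, off=0): starts [9, 49, 68, 77, 116] → cuts [9, 49, 68, 77, 116]
  EstV (GTCTGCAT, off=0): starts [41] → cuts [41]

Pooled cuts: [9, 20, 27, 38, 41, 49, 63, 68, 77, 99, 116]

Fragments:
  9→20: 11 bp
  20→27: 7 bp
  27→38: 11 bp
  38→41: 3 bp
  41→49: 8 bp
  49→63: 14 bp
  63→68: 5 bp
  68→77: 9 bp
  77→99: 22 bp
  99→116: 17 bp
  116→9 (wrap): 121-116+9 = 14 bp

[3,5,7,8,9,11,11,14,14,17,22]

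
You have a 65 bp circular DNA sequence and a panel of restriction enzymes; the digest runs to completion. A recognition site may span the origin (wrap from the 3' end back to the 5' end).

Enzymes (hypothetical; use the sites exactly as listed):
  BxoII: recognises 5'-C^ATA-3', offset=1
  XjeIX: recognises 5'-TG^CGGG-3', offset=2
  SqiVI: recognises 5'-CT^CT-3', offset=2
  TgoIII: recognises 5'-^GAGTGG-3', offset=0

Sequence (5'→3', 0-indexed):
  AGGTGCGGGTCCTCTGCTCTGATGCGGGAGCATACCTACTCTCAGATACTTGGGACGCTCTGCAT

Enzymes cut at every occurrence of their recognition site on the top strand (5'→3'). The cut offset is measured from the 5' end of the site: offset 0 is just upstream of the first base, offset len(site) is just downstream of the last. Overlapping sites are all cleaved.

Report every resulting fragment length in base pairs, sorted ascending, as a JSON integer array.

Site scan:
  BxoII (CATA, off=1): starts [30, 62] → cuts [31, 63]
  XjeIX (TGCGGG, off=2): starts [3, 22] → cuts [5, 24]
  SqiVI (CTCT, off=2): starts [11, 16, 38, 57] → cuts [13, 18, 40, 59]
  TgoIII (GAGTGG, off=0): no sites

Pooled cuts: [5, 13, 18, 24, 31, 40, 59, 63]

Fragment lengths:
  5→13: 8 bp
  13→18: 5 bp
  18→24: 6 bp
  24→31: 7 bp
  31→40: 9 bp
  40→59: 19 bp
  59→63: 4 bp
  63→5 (wrap): 65-63+5 = 7 bp

[4,5,6,7,7,8,9,19]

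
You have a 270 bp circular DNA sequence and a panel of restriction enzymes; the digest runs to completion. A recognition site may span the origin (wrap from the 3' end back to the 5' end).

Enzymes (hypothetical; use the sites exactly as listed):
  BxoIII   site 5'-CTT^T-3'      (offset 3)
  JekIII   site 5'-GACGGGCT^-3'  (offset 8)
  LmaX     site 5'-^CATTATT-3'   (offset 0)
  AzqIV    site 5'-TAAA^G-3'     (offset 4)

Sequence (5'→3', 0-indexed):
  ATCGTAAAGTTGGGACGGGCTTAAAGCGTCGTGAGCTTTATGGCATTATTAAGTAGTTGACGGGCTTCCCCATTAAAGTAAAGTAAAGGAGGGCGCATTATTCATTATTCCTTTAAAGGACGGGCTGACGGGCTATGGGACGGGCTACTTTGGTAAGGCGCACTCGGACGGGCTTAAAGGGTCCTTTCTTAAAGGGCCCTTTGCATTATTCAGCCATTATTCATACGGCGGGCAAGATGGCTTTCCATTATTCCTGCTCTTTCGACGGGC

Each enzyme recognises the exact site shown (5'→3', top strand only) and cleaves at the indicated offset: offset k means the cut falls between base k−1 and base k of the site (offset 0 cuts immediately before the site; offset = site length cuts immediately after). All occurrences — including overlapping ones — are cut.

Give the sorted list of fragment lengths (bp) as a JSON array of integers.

[2,2,4,4,4,4,5,5,5,7,7,8,8,8,8,9,11,11,11,12,13,13,16,17,23,24,29]

Per-enzyme occurrences:
  BxoIII (CTTT, off=3): starts [35, 110, 147, 183, 198, 240, 258] → cuts [38, 113, 150, 186, 201, 243, 261]
  JekIII (GACGGGCT, off=8): starts [13, 58, 118, 126, 138, 166] → cuts [21, 66, 126, 134, 146, 174]
  LmaX (CATTATT, off=0): starts [43, 95, 102, 203, 214, 245] → cuts [43, 95, 102, 203, 214, 245]
  AzqIV (TAAAG, off=4): starts [4, 21, 73, 78, 83, 113, 174, 189] → cuts [8, 25, 77, 82, 87, 117, 178, 193]

Pooled cuts: [8, 21, 25, 38, 43, 66, 77, 82, 87, 95, 102, 113, 117, 126, 134, 146, 150, 174, 178, 186, 193, 201, 203, 214, 243, 245, 261]

Fragments:
  8→21: 13 bp
  21→25: 4 bp
  25→38: 13 bp
  38→43: 5 bp
  43→66: 23 bp
  66→77: 11 bp
  77→82: 5 bp
  82→87: 5 bp
  87→95: 8 bp
  95→102: 7 bp
  102→113: 11 bp
  113→117: 4 bp
  117→126: 9 bp
  126→134: 8 bp
  134→146: 12 bp
  146→150: 4 bp
  150→174: 24 bp
  174→178: 4 bp
  178→186: 8 bp
  186→193: 7 bp
  193→201: 8 bp
  201→203: 2 bp
  203→214: 11 bp
  214→243: 29 bp
  243→245: 2 bp
  245→261: 16 bp
  261→8 (wrap): 270-261+8 = 17 bp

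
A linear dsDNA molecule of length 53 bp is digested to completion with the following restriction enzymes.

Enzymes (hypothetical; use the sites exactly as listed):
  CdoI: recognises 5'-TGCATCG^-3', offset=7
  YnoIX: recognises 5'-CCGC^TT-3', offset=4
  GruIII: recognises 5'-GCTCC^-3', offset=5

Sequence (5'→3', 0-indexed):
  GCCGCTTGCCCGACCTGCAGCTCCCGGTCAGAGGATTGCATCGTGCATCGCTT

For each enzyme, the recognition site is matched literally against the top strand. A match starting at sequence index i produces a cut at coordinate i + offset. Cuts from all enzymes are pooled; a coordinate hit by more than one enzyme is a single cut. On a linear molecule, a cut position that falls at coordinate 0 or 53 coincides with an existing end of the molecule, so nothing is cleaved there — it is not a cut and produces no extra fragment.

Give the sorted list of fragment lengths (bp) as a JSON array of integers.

Scan for sites:
  CdoI (TGCATCG, off=7): starts [36, 43] → cuts [43, 50]
  YnoIX (CCGCTT, off=4): starts [1] → cuts [5]
  GruIII (GCTCC, off=5): starts [19] → cuts [24]

Pooled cuts: [5, 24, 43, 50]

Fragment lengths:
  [0,5): 5 bp
  [5,24): 19 bp
  [24,43): 19 bp
  [43,50): 7 bp
  [50,53): 3 bp

[3,5,7,19,19]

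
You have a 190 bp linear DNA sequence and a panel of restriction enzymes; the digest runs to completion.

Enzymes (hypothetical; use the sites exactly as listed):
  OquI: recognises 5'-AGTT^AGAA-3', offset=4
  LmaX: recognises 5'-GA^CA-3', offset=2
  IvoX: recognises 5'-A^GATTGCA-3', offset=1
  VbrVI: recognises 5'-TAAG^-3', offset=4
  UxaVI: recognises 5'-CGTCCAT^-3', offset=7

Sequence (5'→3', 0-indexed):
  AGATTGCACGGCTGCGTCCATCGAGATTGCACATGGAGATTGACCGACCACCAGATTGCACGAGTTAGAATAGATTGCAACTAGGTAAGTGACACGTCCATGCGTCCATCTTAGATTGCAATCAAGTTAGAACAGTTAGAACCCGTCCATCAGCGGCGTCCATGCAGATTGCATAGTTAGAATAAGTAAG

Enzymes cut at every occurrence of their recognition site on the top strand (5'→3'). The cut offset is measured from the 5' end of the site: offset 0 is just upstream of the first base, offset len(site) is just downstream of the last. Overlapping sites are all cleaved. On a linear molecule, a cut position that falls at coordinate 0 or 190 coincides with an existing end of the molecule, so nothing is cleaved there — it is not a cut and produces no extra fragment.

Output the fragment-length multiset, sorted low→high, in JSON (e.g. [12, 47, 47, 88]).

[1,3,3,3,4,4,6,8,8,9,9,12,13,13,13,15,17,20,29]

Site scan:
  OquI AGTTAGAA/4: at [62, 124, 133, 174] ⇒ [66, 128, 137, 178]
  LmaX GACA/2: at [90] ⇒ [92]
  IvoX AGATTGCA/1: at [0, 23, 52, 71, 112, 165] ⇒ [1, 24, 53, 72, 113, 166]
  VbrVI TAAG/4: at [85, 182, 186] ⇒ [89, 186] (position 190 is a terminus of the linear molecule — no cut)
  UxaVI CGTCCAT/7: at [14, 94, 102, 143, 156] ⇒ [21, 101, 109, 150, 163]

All cut coordinates (distinct, sorted): [1, 21, 24, 53, 66, 72, 89, 92, 101, 109, 113, 128, 137, 150, 163, 166, 178, 186]

Fragment lengths:
  [0,1): 1 bp
  [1,21): 20 bp
  [21,24): 3 bp
  [24,53): 29 bp
  [53,66): 13 bp
  [66,72): 6 bp
  [72,89): 17 bp
  [89,92): 3 bp
  [92,101): 9 bp
  [101,109): 8 bp
  [109,113): 4 bp
  [113,128): 15 bp
  [128,137): 9 bp
  [137,150): 13 bp
  [150,163): 13 bp
  [163,166): 3 bp
  [166,178): 12 bp
  [178,186): 8 bp
  [186,190): 4 bp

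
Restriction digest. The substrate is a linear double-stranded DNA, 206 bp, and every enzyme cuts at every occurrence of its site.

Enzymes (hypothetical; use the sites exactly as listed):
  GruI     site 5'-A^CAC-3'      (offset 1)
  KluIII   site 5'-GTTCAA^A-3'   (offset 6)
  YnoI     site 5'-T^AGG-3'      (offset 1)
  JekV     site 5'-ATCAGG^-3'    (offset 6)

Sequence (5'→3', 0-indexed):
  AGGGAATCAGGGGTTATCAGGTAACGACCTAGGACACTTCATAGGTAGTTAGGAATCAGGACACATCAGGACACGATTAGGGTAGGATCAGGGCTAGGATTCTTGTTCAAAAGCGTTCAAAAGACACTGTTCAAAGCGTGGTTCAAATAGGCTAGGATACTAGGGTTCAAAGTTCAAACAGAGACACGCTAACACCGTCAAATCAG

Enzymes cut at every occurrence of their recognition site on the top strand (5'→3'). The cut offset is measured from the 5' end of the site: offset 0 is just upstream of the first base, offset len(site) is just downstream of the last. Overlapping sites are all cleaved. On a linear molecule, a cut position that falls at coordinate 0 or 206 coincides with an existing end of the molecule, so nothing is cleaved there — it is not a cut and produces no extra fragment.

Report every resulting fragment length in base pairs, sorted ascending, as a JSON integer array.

[1,1,2,3,4,4,5,5,7,7,7,8,8,8,8,9,9,9,9,10,10,10,10,11,12,14,15]

Site scan:
  GruI ACAC/1: at [33, 60, 70, 123, 183, 191] ⇒ [34, 61, 71, 124, 184, 192]
  KluIII GTTCAAA/6: at [104, 114, 128, 140, 164, 171] ⇒ [110, 120, 134, 146, 170, 177]
  YnoI TAGG/1: at [29, 41, 49, 77, 82, 94, 147, 152, 160] ⇒ [30, 42, 50, 78, 83, 95, 148, 153, 161]
  JekV ATCAGG/6: at [5, 15, 54, 64, 86] ⇒ [11, 21, 60, 70, 92]

Pooled cuts: [11, 21, 30, 34, 42, 50, 60, 61, 70, 71, 78, 83, 92, 95, 110, 120, 124, 134, 146, 148, 153, 161, 170, 177, 184, 192]

Fragments:
  [0,11): 11 bp
  [11,21): 10 bp
  [21,30): 9 bp
  [30,34): 4 bp
  [34,42): 8 bp
  [42,50): 8 bp
  [50,60): 10 bp
  [60,61): 1 bp
  [61,70): 9 bp
  [70,71): 1 bp
  [71,78): 7 bp
  [78,83): 5 bp
  [83,92): 9 bp
  [92,95): 3 bp
  [95,110): 15 bp
  [110,120): 10 bp
  [120,124): 4 bp
  [124,134): 10 bp
  [134,146): 12 bp
  [146,148): 2 bp
  [148,153): 5 bp
  [153,161): 8 bp
  [161,170): 9 bp
  [170,177): 7 bp
  [177,184): 7 bp
  [184,192): 8 bp
  [192,206): 14 bp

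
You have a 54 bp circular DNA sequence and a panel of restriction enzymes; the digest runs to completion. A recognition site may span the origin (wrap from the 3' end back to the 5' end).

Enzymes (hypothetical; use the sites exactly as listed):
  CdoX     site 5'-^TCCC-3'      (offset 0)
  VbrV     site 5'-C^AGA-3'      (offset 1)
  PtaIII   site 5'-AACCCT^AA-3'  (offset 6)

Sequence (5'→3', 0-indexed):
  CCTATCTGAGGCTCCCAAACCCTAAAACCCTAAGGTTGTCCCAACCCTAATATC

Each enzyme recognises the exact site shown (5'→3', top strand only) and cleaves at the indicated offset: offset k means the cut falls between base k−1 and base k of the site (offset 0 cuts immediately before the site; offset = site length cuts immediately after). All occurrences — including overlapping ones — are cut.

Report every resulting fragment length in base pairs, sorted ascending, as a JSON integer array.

[4,7,8,10,11,14]

Site scan:
  CdoX TCCC/0: at [12, 38, 52] ⇒ [12, 38, 52]
  VbrV (CAGA, off=1): no sites
  PtaIII AACCCTAA/6: at [17, 25, 42] ⇒ [23, 31, 48]

All cut coordinates (distinct, sorted): [12, 23, 31, 38, 48, 52]

Fragment lengths:
  12→23: 11 bp
  23→31: 8 bp
  31→38: 7 bp
  38→48: 10 bp
  48→52: 4 bp
  52→12 (wrap): 54-52+12 = 14 bp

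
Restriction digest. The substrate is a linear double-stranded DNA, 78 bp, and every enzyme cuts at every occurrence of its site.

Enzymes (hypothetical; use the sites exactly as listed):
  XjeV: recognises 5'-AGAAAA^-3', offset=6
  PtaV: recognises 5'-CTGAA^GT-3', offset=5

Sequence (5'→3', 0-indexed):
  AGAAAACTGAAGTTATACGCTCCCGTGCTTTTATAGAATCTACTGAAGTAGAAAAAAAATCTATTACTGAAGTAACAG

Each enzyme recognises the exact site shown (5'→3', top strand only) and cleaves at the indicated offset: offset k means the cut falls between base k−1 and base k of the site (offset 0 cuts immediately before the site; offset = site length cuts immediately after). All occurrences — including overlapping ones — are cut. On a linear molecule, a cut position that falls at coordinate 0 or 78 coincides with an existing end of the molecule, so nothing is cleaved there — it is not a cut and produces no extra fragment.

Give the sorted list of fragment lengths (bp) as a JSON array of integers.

[5,6,7,8,16,36]

Site scan:
  XjeV AGAAAA/6: at [0, 49] ⇒ [6, 55]
  PtaV CTGAAGT/5: at [6, 42, 66] ⇒ [11, 47, 71]

All cut coordinates (distinct, sorted): [6, 11, 47, 55, 71]

Fragments:
  [0,6): 6 bp
  [6,11): 5 bp
  [11,47): 36 bp
  [47,55): 8 bp
  [55,71): 16 bp
  [71,78): 7 bp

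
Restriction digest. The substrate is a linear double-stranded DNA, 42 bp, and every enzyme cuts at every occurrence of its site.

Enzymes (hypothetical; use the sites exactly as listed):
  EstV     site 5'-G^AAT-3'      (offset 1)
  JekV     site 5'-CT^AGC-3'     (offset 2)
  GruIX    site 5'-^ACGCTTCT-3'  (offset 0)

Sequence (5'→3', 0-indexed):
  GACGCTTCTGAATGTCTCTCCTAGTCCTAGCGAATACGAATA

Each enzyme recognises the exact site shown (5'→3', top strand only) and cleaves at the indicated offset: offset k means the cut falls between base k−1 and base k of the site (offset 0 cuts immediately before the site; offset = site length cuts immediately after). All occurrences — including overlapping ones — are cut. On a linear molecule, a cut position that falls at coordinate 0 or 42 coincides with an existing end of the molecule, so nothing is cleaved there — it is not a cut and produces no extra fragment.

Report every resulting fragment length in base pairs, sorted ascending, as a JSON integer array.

Site scan:
  EstV (GAAT, off=1): starts [9, 31, 37] → cuts [10, 32, 38]
  JekV (CTAGC, off=2): starts [26] → cuts [28]
  GruIX (ACGCTTCT, off=0): starts [1] → cuts [1]

Pooled cuts: [1, 10, 28, 32, 38]

Fragment lengths:
  [0,1): 1 bp
  [1,10): 9 bp
  [10,28): 18 bp
  [28,32): 4 bp
  [32,38): 6 bp
  [38,42): 4 bp

[1,4,4,6,9,18]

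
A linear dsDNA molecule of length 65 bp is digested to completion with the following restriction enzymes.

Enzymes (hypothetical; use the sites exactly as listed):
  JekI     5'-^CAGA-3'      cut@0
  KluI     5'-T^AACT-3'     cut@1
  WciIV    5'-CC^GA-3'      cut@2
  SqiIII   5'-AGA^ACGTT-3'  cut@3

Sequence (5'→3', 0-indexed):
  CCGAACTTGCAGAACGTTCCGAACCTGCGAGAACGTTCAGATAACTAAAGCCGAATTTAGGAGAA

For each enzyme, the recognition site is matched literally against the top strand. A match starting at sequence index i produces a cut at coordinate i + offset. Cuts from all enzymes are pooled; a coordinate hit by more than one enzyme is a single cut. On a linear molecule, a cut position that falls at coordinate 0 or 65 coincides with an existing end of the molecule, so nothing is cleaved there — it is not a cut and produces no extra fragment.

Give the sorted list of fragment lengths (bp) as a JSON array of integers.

[2,4,5,5,7,7,10,12,13]

Scan for sites:
  JekI (CAGA, off=0): starts [9, 37] → cuts [9, 37]
  KluI (TAACT, off=1): starts [41] → cuts [42]
  WciIV (CCGA, off=2): starts [0, 18, 50] → cuts [2, 20, 52]
  SqiIII (AGAACGTT, off=3): starts [10, 29] → cuts [13, 32]

All cut coordinates (distinct, sorted): [2, 9, 13, 20, 32, 37, 42, 52]

Fragment lengths:
  [0,2): 2 bp
  [2,9): 7 bp
  [9,13): 4 bp
  [13,20): 7 bp
  [20,32): 12 bp
  [32,37): 5 bp
  [37,42): 5 bp
  [42,52): 10 bp
  [52,65): 13 bp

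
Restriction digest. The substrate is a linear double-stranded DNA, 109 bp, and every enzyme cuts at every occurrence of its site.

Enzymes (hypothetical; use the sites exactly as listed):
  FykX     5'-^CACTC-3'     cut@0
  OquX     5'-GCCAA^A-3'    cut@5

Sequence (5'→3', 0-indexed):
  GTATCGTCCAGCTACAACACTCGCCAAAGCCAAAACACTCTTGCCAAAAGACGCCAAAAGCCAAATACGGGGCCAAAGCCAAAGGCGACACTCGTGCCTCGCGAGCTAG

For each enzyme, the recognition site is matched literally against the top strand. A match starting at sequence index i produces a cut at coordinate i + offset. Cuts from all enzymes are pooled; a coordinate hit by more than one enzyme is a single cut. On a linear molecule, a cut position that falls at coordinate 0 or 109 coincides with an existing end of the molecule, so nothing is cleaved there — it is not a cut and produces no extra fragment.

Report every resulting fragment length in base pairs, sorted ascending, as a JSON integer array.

[2,6,6,6,7,10,10,12,12,17,21]

Per-enzyme occurrences:
  FykX CACTC/0: at [17, 35, 88] ⇒ [17, 35, 88]
  OquX GCCAAA/5: at [22, 28, 42, 52, 59, 71, 77] ⇒ [27, 33, 47, 57, 64, 76, 82]

All cut coordinates (distinct, sorted): [17, 27, 33, 35, 47, 57, 64, 76, 82, 88]

Fragment lengths:
  [0,17): 17 bp
  [17,27): 10 bp
  [27,33): 6 bp
  [33,35): 2 bp
  [35,47): 12 bp
  [47,57): 10 bp
  [57,64): 7 bp
  [64,76): 12 bp
  [76,82): 6 bp
  [82,88): 6 bp
  [88,109): 21 bp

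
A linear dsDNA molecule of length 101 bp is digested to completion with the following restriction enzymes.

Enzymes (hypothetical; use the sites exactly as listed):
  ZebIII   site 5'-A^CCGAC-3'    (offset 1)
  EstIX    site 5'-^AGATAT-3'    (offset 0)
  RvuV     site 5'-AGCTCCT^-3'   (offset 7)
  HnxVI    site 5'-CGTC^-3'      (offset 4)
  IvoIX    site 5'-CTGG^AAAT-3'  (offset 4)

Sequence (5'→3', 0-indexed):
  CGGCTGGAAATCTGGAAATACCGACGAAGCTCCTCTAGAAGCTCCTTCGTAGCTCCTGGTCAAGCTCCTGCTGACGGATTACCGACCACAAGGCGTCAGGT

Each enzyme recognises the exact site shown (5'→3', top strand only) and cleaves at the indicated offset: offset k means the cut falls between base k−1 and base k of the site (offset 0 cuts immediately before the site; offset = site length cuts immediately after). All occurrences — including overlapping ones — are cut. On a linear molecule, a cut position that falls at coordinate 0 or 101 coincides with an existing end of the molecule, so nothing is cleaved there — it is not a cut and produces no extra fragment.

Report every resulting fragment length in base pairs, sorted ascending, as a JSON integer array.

Scan for sites:
  ZebIII (ACCGAC, off=1): starts [19, 80] → cuts [20, 81]
  EstIX (AGATAT, off=0): no sites
  RvuV (AGCTCCT, off=7): starts [27, 39, 50, 62] → cuts [34, 46, 57, 69]
  HnxVI (CGTC, off=4): starts [93] → cuts [97]
  IvoIX (CTGGAAAT, off=4): starts [3, 11] → cuts [7, 15]

All cut coordinates (distinct, sorted): [7, 15, 20, 34, 46, 57, 69, 81, 97]

Fragments:
  [0,7): 7 bp
  [7,15): 8 bp
  [15,20): 5 bp
  [20,34): 14 bp
  [34,46): 12 bp
  [46,57): 11 bp
  [57,69): 12 bp
  [69,81): 12 bp
  [81,97): 16 bp
  [97,101): 4 bp

[4,5,7,8,11,12,12,12,14,16]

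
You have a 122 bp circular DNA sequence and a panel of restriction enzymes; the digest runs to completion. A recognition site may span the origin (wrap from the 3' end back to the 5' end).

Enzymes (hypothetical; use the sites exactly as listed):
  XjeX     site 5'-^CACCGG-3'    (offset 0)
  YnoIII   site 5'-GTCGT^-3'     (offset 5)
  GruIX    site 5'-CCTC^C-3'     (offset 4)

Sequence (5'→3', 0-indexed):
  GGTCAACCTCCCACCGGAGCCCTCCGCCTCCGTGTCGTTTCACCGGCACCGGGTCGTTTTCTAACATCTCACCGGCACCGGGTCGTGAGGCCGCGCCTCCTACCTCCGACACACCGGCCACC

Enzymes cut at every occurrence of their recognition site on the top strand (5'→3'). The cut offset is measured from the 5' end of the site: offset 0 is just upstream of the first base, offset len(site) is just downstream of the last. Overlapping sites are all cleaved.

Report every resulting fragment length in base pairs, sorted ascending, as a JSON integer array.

[1,2,5,6,6,6,7,7,8,11,11,12,13,13,14]

Scan for sites:
  XjeX CACCGG/0: at [11, 40, 46, 69, 75, 111, 118] ⇒ [11, 40, 46, 69, 75, 111, 118]
  YnoIII GTCGT/5: at [33, 52, 81] ⇒ [38, 57, 86]
  GruIX CCTCC/4: at [6, 20, 26, 95, 102] ⇒ [10, 24, 30, 99, 106]

All cut coordinates (distinct, sorted): [10, 11, 24, 30, 38, 40, 46, 57, 69, 75, 86, 99, 106, 111, 118]

Fragments:
  10→11: 1 bp
  11→24: 13 bp
  24→30: 6 bp
  30→38: 8 bp
  38→40: 2 bp
  40→46: 6 bp
  46→57: 11 bp
  57→69: 12 bp
  69→75: 6 bp
  75→86: 11 bp
  86→99: 13 bp
  99→106: 7 bp
  106→111: 5 bp
  111→118: 7 bp
  118→10 (wrap): 122-118+10 = 14 bp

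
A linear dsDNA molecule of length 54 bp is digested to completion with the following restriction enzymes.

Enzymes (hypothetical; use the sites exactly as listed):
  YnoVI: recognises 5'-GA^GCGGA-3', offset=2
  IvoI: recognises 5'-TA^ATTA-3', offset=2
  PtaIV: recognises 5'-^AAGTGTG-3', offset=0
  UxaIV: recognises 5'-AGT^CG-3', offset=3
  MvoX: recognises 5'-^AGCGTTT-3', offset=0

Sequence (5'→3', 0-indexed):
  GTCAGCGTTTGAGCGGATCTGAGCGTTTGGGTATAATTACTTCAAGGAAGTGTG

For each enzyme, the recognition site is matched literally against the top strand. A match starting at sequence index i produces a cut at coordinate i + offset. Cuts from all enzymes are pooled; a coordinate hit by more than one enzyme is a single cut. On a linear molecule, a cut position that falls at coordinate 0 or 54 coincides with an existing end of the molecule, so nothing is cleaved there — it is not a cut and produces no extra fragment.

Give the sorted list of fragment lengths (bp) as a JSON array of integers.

Per-enzyme occurrences:
  YnoVI GAGCGGA/2: at [10] ⇒ [12]
  IvoI TAATTA/2: at [33] ⇒ [35]
  PtaIV AAGTGTG/0: at [47] ⇒ [47]
  UxaIV (AGTCG, off=3): no sites
  MvoX AGCGTTT/0: at [3, 21] ⇒ [3, 21]

Pooled cuts: [3, 12, 21, 35, 47]

Fragment lengths:
  [0,3): 3 bp
  [3,12): 9 bp
  [12,21): 9 bp
  [21,35): 14 bp
  [35,47): 12 bp
  [47,54): 7 bp

[3,7,9,9,12,14]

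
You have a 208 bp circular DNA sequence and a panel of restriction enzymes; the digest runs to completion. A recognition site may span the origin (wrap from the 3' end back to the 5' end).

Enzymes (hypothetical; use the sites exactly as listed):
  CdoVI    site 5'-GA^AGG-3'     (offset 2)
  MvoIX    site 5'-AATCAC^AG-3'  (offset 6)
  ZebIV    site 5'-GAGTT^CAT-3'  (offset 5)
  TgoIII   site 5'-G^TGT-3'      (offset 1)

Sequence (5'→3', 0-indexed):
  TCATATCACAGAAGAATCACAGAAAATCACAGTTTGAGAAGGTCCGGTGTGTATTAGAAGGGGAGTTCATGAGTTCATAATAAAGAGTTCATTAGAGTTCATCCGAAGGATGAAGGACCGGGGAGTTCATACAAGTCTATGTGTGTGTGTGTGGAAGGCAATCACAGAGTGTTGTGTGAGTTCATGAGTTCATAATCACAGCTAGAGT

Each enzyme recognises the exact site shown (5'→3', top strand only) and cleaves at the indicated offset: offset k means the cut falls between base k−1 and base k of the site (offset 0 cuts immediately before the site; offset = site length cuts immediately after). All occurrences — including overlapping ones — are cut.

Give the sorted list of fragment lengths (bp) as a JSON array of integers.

[2,2,2,2,2,4,5,6,7,7,8,8,8,8,9,9,9,9,10,10,10,10,14,14,14,19]

Per-enzyme occurrences:
  CdoVI GAAGG/2: at [37, 56, 104, 111, 153] ⇒ [39, 58, 106, 113, 155]
  MvoIX AATCACAG/6: at [14, 24, 159, 193] ⇒ [20, 30, 165, 199]
  ZebIV GAGTTCAT/5: at [62, 70, 84, 94, 122, 177, 185, 204] ⇒ [1, 67, 75, 89, 99, 127, 182, 190]
  TgoIII GTGT/1: at [46, 48, 140, 142, 144, 146, 148, 168, 173] ⇒ [47, 49, 141, 143, 145, 147, 149, 169, 174]

All cut coordinates (distinct, sorted): [1, 20, 30, 39, 47, 49, 58, 67, 75, 89, 99, 106, 113, 127, 141, 143, 145, 147, 149, 155, 165, 169, 174, 182, 190, 199]

Fragment lengths:
  1→20: 19 bp
  20→30: 10 bp
  30→39: 9 bp
  39→47: 8 bp
  47→49: 2 bp
  49→58: 9 bp
  58→67: 9 bp
  67→75: 8 bp
  75→89: 14 bp
  89→99: 10 bp
  99→106: 7 bp
  106→113: 7 bp
  113→127: 14 bp
  127→141: 14 bp
  141→143: 2 bp
  143→145: 2 bp
  145→147: 2 bp
  147→149: 2 bp
  149→155: 6 bp
  155→165: 10 bp
  165→169: 4 bp
  169→174: 5 bp
  174→182: 8 bp
  182→190: 8 bp
  190→199: 9 bp
  199→1 (wrap): 208-199+1 = 10 bp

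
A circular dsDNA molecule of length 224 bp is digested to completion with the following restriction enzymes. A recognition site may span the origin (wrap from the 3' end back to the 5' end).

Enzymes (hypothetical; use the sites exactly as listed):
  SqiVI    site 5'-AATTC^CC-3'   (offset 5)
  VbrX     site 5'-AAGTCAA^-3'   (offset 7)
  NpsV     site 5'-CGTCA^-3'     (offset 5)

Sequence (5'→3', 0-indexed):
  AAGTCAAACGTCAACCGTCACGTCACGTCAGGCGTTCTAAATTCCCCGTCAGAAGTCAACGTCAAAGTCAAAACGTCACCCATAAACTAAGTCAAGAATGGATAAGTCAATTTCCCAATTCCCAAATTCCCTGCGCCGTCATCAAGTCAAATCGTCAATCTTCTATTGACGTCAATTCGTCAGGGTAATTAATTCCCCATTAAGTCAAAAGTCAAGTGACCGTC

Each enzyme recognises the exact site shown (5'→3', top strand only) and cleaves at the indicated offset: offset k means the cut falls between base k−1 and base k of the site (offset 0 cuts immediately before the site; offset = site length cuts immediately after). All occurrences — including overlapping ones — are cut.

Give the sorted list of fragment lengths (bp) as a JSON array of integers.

[5,5,5,6,6,7,7,7,7,7,7,8,8,8,9,10,11,12,13,13,14,15,17,17]

Site scan:
  SqiVI (AATTCCC, off=5): starts [39, 116, 124, 190] → cuts [44, 121, 129, 195]
  VbrX (AAGTCAA, off=7): starts [0, 52, 64, 88, 103, 143, 201, 208] → cuts [7, 59, 71, 95, 110, 150, 208, 215]
  NpsV (CGTCA, off=5): starts [8, 15, 20, 25, 46, 59, 73, 136, 152, 169, 177, 220] → cuts [1, 13, 20, 25, 30, 51, 64, 78, 141, 157, 174, 182]

All cut coordinates (distinct, sorted): [1, 7, 13, 20, 25, 30, 44, 51, 59, 64, 71, 78, 95, 110, 121, 129, 141, 150, 157, 174, 182, 195, 208, 215]

Fragments:
  1→7: 6 bp
  7→13: 6 bp
  13→20: 7 bp
  20→25: 5 bp
  25→30: 5 bp
  30→44: 14 bp
  44→51: 7 bp
  51→59: 8 bp
  59→64: 5 bp
  64→71: 7 bp
  71→78: 7 bp
  78→95: 17 bp
  95→110: 15 bp
  110→121: 11 bp
  121→129: 8 bp
  129→141: 12 bp
  141→150: 9 bp
  150→157: 7 bp
  157→174: 17 bp
  174→182: 8 bp
  182→195: 13 bp
  195→208: 13 bp
  208→215: 7 bp
  215→1 (wrap): 224-215+1 = 10 bp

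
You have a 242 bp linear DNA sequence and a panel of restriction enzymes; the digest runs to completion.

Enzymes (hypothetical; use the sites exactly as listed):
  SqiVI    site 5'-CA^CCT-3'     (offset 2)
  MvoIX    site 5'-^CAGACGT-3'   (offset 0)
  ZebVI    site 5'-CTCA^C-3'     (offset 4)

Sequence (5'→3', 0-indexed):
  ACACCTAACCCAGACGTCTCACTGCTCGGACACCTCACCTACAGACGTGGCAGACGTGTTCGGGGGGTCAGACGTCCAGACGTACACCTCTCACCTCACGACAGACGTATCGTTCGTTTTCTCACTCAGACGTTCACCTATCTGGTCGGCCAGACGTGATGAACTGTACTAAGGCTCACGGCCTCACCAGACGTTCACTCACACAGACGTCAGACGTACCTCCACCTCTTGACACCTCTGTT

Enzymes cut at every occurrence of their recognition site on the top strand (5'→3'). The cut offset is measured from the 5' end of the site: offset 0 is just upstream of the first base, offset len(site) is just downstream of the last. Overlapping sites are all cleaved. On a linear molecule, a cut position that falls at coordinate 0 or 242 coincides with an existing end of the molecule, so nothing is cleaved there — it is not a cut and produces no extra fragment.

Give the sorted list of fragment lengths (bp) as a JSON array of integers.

[1,2,2,3,3,4,5,5,7,7,7,8,8,8,9,10,10,10,11,11,14,14,14,18,23,28]

Scan for sites:
  SqiVI (CACCT, off=2): starts [1, 30, 35, 84, 91, 134, 222, 232] → cuts [3, 32, 37, 86, 93, 136, 224, 234]
  MvoIX (CAGACGT, off=0): starts [10, 41, 50, 68, 76, 101, 126, 150, 187, 203, 210] → cuts [10, 41, 50, 68, 76, 101, 126, 150, 187, 203, 210]
  ZebVI (CTCAC, off=4): starts [17, 33, 89, 94, 120, 174, 182, 197] → cuts [21, 37, 93, 98, 124, 178, 186, 201]

All cut coordinates (distinct, sorted): [3, 10, 21, 32, 37, 41, 50, 68, 76, 86, 93, 98, 101, 124, 126, 136, 150, 178, 186, 187, 201, 203, 210, 224, 234]

Fragments:
  [0,3): 3 bp
  [3,10): 7 bp
  [10,21): 11 bp
  [21,32): 11 bp
  [32,37): 5 bp
  [37,41): 4 bp
  [41,50): 9 bp
  [50,68): 18 bp
  [68,76): 8 bp
  [76,86): 10 bp
  [86,93): 7 bp
  [93,98): 5 bp
  [98,101): 3 bp
  [101,124): 23 bp
  [124,126): 2 bp
  [126,136): 10 bp
  [136,150): 14 bp
  [150,178): 28 bp
  [178,186): 8 bp
  [186,187): 1 bp
  [187,201): 14 bp
  [201,203): 2 bp
  [203,210): 7 bp
  [210,224): 14 bp
  [224,234): 10 bp
  [234,242): 8 bp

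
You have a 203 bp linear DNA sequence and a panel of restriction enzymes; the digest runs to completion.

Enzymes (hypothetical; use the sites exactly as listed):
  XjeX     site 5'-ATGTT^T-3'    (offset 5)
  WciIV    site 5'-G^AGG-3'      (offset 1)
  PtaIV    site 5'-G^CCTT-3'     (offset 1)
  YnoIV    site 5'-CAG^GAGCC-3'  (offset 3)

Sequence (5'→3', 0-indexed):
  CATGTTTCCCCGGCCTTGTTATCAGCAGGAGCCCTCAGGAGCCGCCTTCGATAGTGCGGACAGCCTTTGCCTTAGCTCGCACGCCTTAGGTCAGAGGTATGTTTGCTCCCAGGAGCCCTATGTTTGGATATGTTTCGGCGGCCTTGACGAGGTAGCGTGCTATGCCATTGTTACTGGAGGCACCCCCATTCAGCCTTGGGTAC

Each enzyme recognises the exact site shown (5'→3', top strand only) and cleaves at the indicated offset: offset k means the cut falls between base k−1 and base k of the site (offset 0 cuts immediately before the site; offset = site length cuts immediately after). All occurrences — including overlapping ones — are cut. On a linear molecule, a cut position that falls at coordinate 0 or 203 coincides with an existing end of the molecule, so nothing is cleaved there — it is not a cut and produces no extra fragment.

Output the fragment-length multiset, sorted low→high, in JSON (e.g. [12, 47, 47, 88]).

Scan for sites:
  XjeX (ATGTTT, off=5): starts [1, 98, 119, 129] → cuts [6, 103, 124, 134]
  WciIV (GAGG, off=1): starts [93, 148, 176] → cuts [94, 149, 177]
  PtaIV (GCCTT, off=1): starts [12, 43, 62, 68, 82, 140, 192] → cuts [13, 44, 63, 69, 83, 141, 193]
  YnoIV (CAGGAGCC, off=3): starts [25, 35, 109] → cuts [28, 38, 112]

Pooled cuts: [6, 13, 28, 38, 44, 63, 69, 83, 94, 103, 112, 124, 134, 141, 149, 177, 193]

Fragments:
  [0,6): 6 bp
  [6,13): 7 bp
  [13,28): 15 bp
  [28,38): 10 bp
  [38,44): 6 bp
  [44,63): 19 bp
  [63,69): 6 bp
  [69,83): 14 bp
  [83,94): 11 bp
  [94,103): 9 bp
  [103,112): 9 bp
  [112,124): 12 bp
  [124,134): 10 bp
  [134,141): 7 bp
  [141,149): 8 bp
  [149,177): 28 bp
  [177,193): 16 bp
  [193,203): 10 bp

[6,6,6,7,7,8,9,9,10,10,10,11,12,14,15,16,19,28]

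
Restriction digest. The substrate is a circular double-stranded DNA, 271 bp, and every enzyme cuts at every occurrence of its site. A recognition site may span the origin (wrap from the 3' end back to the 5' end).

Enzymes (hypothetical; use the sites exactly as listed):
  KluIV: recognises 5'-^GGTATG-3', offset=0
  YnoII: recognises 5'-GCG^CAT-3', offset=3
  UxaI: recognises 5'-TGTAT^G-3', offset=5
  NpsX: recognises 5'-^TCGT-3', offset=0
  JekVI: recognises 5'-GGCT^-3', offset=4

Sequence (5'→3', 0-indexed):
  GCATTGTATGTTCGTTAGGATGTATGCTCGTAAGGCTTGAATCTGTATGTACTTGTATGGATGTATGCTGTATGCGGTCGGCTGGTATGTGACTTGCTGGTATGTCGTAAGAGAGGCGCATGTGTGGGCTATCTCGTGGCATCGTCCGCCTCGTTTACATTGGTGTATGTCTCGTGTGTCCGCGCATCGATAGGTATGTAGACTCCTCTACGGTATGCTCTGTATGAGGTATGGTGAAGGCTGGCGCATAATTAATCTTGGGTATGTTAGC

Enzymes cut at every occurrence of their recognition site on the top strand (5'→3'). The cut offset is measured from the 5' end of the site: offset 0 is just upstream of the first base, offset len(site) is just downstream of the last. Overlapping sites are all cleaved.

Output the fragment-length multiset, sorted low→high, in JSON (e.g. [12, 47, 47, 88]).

[2,2,2,3,3,4,6,7,8,8,8,8,9,10,10,10,11,12,12,13,14,14,14,14,15,15,18,19]

Per-enzyme occurrences:
  KluIV (GGTATG, off=0): starts [83, 98, 192, 211, 227, 260] → cuts [83, 98, 192, 211, 227, 260]
  YnoII (GCGCAT, off=3): starts [115, 181, 243, 269] → cuts [1, 118, 184, 246]
  UxaI (TGTATG, off=5): starts [4, 20, 43, 53, 61, 68, 163, 220] → cuts [9, 25, 48, 58, 66, 73, 168, 225]
  NpsX (TCGT, off=0): starts [11, 27, 104, 133, 141, 150, 171] → cuts [11, 27, 104, 133, 141, 150, 171]
  JekVI (GGCT, off=4): starts [33, 79, 126, 238] → cuts [37, 83, 130, 242]

Pooled cuts: [1, 9, 11, 25, 27, 37, 48, 58, 66, 73, 83, 98, 104, 118, 130, 133, 141, 150, 168, 171, 184, 192, 211, 225, 227, 242, 246, 260]

Fragments:
  1→9: 8 bp
  9→11: 2 bp
  11→25: 14 bp
  25→27: 2 bp
  27→37: 10 bp
  37→48: 11 bp
  48→58: 10 bp
  58→66: 8 bp
  66→73: 7 bp
  73→83: 10 bp
  83→98: 15 bp
  98→104: 6 bp
  104→118: 14 bp
  118→130: 12 bp
  130→133: 3 bp
  133→141: 8 bp
  141→150: 9 bp
  150→168: 18 bp
  168→171: 3 bp
  171→184: 13 bp
  184→192: 8 bp
  192→211: 19 bp
  211→225: 14 bp
  225→227: 2 bp
  227→242: 15 bp
  242→246: 4 bp
  246→260: 14 bp
  260→1 (wrap): 271-260+1 = 12 bp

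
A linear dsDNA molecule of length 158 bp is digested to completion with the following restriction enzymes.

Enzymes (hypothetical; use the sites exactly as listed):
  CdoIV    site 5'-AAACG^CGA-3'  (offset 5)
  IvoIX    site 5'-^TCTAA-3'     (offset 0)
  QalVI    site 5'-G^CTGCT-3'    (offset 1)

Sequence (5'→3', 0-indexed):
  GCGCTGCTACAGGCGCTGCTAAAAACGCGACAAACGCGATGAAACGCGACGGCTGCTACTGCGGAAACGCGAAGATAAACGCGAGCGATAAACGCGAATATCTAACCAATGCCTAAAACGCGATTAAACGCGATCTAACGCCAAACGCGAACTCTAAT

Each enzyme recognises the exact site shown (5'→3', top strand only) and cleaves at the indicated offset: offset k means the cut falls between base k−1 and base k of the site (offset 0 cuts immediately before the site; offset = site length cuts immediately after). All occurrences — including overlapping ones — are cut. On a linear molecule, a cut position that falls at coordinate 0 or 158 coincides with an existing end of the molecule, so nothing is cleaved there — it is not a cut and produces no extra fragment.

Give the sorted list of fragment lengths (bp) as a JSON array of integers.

Site scan:
  CdoIV (AAACGCGA, off=5): starts [22, 31, 41, 64, 76, 89, 115, 125, 142] → cuts [27, 36, 46, 69, 81, 94, 120, 130, 147]
  IvoIX (TCTAA, off=0): starts [100, 133, 152] → cuts [100, 133, 152]
  QalVI (GCTGCT, off=1): starts [2, 14, 51] → cuts [3, 15, 52]

Pooled cuts: [3, 15, 27, 36, 46, 52, 69, 81, 94, 100, 120, 130, 133, 147, 152]

Fragments:
  [0,3): 3 bp
  [3,15): 12 bp
  [15,27): 12 bp
  [27,36): 9 bp
  [36,46): 10 bp
  [46,52): 6 bp
  [52,69): 17 bp
  [69,81): 12 bp
  [81,94): 13 bp
  [94,100): 6 bp
  [100,120): 20 bp
  [120,130): 10 bp
  [130,133): 3 bp
  [133,147): 14 bp
  [147,152): 5 bp
  [152,158): 6 bp

[3,3,5,6,6,6,9,10,10,12,12,12,13,14,17,20]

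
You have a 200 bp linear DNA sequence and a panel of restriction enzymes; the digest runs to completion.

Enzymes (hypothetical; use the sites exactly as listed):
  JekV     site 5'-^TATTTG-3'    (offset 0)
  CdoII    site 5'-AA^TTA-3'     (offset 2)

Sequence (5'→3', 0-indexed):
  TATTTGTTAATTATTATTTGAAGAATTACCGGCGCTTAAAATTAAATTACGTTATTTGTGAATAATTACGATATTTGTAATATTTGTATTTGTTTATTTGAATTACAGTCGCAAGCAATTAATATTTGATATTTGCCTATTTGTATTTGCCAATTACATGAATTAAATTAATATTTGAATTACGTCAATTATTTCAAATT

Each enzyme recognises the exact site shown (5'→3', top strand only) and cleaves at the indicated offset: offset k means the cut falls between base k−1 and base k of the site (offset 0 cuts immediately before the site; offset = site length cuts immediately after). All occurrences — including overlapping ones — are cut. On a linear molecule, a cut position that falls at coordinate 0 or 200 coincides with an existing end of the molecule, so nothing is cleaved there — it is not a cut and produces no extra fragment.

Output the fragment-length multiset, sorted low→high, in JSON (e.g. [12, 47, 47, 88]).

[4,4,4,5,5,6,6,6,6,7,8,8,8,8,9,9,9,10,10,11,12,13,16,16]

Scan for sites:
  JekV (TATTTG, off=0): starts [0, 14, 52, 71, 80, 86, 94, 122, 129, 137, 143, 171] → cuts [14, 52, 71, 80, 86, 94, 122, 129, 137, 143, 171] (position 0 is a terminus of the linear molecule — no cut)
  CdoII (AATTA, off=2): starts [8, 23, 39, 44, 63, 100, 116, 151, 160, 165, 177, 186] → cuts [10, 25, 41, 46, 65, 102, 118, 153, 162, 167, 179, 188]

All cut coordinates (distinct, sorted): [10, 14, 25, 41, 46, 52, 65, 71, 80, 86, 94, 102, 118, 122, 129, 137, 143, 153, 162, 167, 171, 179, 188]

Fragments:
  [0,10): 10 bp
  [10,14): 4 bp
  [14,25): 11 bp
  [25,41): 16 bp
  [41,46): 5 bp
  [46,52): 6 bp
  [52,65): 13 bp
  [65,71): 6 bp
  [71,80): 9 bp
  [80,86): 6 bp
  [86,94): 8 bp
  [94,102): 8 bp
  [102,118): 16 bp
  [118,122): 4 bp
  [122,129): 7 bp
  [129,137): 8 bp
  [137,143): 6 bp
  [143,153): 10 bp
  [153,162): 9 bp
  [162,167): 5 bp
  [167,171): 4 bp
  [171,179): 8 bp
  [179,188): 9 bp
  [188,200): 12 bp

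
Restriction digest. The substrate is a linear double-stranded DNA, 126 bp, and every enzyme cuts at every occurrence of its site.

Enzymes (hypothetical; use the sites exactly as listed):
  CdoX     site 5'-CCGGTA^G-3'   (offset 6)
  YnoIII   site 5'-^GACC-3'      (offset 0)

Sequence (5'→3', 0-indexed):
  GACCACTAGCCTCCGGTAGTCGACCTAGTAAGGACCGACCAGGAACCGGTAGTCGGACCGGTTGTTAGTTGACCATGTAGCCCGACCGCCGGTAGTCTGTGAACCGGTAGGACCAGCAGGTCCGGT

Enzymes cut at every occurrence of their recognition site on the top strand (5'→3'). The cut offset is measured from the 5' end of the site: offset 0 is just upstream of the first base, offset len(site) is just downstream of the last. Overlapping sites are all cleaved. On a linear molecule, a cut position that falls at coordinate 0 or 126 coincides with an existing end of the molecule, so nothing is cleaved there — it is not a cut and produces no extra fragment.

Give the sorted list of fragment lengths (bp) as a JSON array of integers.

[1,3,4,4,11,11,13,15,15,15,16,18]

Scan for sites:
  CdoX (CCGGTAG, off=6): starts [12, 45, 88, 103] → cuts [18, 51, 94, 109]
  YnoIII (GACC, off=0): starts [0, 21, 32, 36, 55, 70, 83, 110] → cuts [21, 32, 36, 55, 70, 83, 110] (position 0 is a terminus of the linear molecule — no cut)

All cut coordinates (distinct, sorted): [18, 21, 32, 36, 51, 55, 70, 83, 94, 109, 110]

Fragment lengths:
  [0,18): 18 bp
  [18,21): 3 bp
  [21,32): 11 bp
  [32,36): 4 bp
  [36,51): 15 bp
  [51,55): 4 bp
  [55,70): 15 bp
  [70,83): 13 bp
  [83,94): 11 bp
  [94,109): 15 bp
  [109,110): 1 bp
  [110,126): 16 bp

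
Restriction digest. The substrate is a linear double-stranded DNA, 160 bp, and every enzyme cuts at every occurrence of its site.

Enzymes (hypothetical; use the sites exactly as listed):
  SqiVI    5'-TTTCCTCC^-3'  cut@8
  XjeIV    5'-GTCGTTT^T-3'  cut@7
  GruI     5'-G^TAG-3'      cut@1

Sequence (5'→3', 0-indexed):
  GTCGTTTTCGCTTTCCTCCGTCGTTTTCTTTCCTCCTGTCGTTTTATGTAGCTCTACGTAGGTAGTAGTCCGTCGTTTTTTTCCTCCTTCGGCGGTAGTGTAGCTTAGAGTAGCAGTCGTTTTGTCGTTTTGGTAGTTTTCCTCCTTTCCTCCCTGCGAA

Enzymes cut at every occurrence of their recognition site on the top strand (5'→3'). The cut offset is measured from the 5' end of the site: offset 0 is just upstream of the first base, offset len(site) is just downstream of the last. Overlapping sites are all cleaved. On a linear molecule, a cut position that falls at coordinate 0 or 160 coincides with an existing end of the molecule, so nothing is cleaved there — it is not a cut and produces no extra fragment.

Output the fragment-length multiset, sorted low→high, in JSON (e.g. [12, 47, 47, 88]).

Site scan:
  SqiVI TTTCCTCC/8: at [11, 28, 79, 137, 145] ⇒ [19, 36, 87, 145, 153]
  XjeIV GTCGTTTT/7: at [0, 19, 37, 71, 115, 123] ⇒ [7, 26, 44, 78, 122, 130]
  GruI GTAG/1: at [47, 57, 61, 64, 94, 99, 109, 132] ⇒ [48, 58, 62, 65, 95, 100, 110, 133]

Pooled cuts: [7, 19, 26, 36, 44, 48, 58, 62, 65, 78, 87, 95, 100, 110, 122, 130, 133, 145, 153]

Fragments:
  [0,7): 7 bp
  [7,19): 12 bp
  [19,26): 7 bp
  [26,36): 10 bp
  [36,44): 8 bp
  [44,48): 4 bp
  [48,58): 10 bp
  [58,62): 4 bp
  [62,65): 3 bp
  [65,78): 13 bp
  [78,87): 9 bp
  [87,95): 8 bp
  [95,100): 5 bp
  [100,110): 10 bp
  [110,122): 12 bp
  [122,130): 8 bp
  [130,133): 3 bp
  [133,145): 12 bp
  [145,153): 8 bp
  [153,160): 7 bp

[3,3,4,4,5,7,7,7,8,8,8,8,9,10,10,10,12,12,12,13]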